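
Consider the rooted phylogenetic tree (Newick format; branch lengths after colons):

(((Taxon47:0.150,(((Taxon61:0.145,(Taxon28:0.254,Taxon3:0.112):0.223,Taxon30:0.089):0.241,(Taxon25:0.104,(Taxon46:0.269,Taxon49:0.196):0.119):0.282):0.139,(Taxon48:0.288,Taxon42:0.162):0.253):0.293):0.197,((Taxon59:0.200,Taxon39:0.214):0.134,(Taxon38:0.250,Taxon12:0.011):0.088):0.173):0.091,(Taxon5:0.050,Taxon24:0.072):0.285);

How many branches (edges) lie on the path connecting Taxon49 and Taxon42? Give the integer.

The MRCA of Taxon49 and Taxon42 is the node subtending (((Taxon61,(Taxon28,Taxon3),Taxon30),(Taxon25,(Taxon46,Taxon49))),(Taxon48,Taxon42)).
From Taxon49 up to that node: 4 branches. From Taxon42 up to the same node: 2 branches. Total: 4 + 2 = 6.

6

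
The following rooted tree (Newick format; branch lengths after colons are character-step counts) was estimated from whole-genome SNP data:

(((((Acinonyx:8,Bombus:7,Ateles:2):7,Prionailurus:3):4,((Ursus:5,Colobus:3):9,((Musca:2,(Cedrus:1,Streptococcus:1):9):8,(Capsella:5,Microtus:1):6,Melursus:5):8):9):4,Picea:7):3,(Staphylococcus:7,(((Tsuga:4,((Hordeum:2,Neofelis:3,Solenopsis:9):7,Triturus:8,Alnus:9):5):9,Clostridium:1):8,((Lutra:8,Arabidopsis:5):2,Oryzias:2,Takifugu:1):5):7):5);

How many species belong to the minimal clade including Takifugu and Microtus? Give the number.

The MRCA of Takifugu and Microtus is the root, so the clade is the entire tree.
That clade contains 25 terminal taxa: Acinonyx, Alnus, Arabidopsis, Ateles, Bombus, Capsella, Cedrus, Clostridium, Colobus, Hordeum, Lutra, Melursus, Microtus, Musca, Neofelis, Oryzias, Picea, Prionailurus, Solenopsis, Staphylococcus, Streptococcus, Takifugu, Triturus, Tsuga, Ursus.

25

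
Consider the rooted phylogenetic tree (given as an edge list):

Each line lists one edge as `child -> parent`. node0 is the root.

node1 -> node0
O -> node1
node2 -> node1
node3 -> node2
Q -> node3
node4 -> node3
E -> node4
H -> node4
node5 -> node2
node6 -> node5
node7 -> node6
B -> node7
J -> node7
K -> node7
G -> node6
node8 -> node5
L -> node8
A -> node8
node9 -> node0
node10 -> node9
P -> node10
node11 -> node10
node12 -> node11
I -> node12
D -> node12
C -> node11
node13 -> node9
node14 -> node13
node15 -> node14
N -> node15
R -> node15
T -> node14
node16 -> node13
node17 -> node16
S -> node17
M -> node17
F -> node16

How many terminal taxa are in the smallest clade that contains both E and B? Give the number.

9

The MRCA of E and B is the node subtending ((Q,(E,H)),(((B,J,K),G),(L,A))).
That clade contains 9 terminal taxa: A, B, E, G, H, J, K, L, Q.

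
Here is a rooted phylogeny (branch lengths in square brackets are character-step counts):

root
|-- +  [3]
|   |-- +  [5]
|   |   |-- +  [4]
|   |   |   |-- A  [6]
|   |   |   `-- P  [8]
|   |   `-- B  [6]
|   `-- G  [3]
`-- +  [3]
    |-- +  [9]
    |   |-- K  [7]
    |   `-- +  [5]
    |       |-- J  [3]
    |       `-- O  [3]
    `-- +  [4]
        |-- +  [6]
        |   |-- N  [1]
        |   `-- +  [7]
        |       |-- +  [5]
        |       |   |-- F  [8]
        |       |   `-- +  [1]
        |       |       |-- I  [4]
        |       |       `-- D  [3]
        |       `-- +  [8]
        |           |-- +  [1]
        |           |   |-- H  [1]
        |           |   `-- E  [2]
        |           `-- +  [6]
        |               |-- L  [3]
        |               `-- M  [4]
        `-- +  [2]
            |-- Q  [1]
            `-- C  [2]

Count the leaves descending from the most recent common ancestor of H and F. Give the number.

7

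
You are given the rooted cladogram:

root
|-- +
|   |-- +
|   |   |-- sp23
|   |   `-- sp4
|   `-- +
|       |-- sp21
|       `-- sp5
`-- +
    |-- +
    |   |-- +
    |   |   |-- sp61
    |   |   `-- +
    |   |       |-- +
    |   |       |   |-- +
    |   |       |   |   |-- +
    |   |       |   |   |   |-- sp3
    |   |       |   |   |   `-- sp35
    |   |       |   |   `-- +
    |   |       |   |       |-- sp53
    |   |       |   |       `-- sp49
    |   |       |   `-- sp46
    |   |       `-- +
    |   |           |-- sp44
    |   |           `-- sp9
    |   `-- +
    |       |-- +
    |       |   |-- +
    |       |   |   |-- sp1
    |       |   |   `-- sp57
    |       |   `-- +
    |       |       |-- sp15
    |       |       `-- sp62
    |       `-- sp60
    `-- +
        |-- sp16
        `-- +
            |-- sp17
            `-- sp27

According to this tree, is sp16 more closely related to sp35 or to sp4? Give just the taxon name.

sp35

The MRCA of sp16 and sp35 subtends (((sp61,((((sp3,sp35),(sp53,sp49)),sp46),(sp44,sp9))),(((sp1,sp57),(sp15,sp62)),sp60)),(sp16,(sp17,sp27))) (16 taxa).
The MRCA of sp16 and sp4 is the root, subtending the entire tree (20 taxa).
The first is nested inside the second, so sp16 shares a more recent common ancestor with sp35.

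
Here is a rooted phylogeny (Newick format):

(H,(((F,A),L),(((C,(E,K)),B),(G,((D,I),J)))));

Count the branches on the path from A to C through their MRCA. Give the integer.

7

The MRCA of A and C is the node subtending (((F,A),L),(((C,(E,K)),B),(G,((D,I),J)))).
From A up to that node: 3 branches. From C up to the same node: 4 branches. Total: 3 + 4 = 7.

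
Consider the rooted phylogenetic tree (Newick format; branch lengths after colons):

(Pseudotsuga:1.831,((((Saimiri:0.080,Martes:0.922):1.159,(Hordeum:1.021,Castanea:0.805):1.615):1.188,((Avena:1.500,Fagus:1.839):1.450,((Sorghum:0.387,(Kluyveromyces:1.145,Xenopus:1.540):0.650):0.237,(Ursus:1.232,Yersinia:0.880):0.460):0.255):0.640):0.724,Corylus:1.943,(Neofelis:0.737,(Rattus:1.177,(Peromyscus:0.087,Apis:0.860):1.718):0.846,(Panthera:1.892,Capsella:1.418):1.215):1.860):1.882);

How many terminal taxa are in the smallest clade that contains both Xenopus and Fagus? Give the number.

7

The MRCA of Xenopus and Fagus is the node subtending ((Avena,Fagus),((Sorghum,(Kluyveromyces,Xenopus)),(Ursus,Yersinia))).
That clade contains 7 terminal taxa: Avena, Fagus, Kluyveromyces, Sorghum, Ursus, Xenopus, Yersinia.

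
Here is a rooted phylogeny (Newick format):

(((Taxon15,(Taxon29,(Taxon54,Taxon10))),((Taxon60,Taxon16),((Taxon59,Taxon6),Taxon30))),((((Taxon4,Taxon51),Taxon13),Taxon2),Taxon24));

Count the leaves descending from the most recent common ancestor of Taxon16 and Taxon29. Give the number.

9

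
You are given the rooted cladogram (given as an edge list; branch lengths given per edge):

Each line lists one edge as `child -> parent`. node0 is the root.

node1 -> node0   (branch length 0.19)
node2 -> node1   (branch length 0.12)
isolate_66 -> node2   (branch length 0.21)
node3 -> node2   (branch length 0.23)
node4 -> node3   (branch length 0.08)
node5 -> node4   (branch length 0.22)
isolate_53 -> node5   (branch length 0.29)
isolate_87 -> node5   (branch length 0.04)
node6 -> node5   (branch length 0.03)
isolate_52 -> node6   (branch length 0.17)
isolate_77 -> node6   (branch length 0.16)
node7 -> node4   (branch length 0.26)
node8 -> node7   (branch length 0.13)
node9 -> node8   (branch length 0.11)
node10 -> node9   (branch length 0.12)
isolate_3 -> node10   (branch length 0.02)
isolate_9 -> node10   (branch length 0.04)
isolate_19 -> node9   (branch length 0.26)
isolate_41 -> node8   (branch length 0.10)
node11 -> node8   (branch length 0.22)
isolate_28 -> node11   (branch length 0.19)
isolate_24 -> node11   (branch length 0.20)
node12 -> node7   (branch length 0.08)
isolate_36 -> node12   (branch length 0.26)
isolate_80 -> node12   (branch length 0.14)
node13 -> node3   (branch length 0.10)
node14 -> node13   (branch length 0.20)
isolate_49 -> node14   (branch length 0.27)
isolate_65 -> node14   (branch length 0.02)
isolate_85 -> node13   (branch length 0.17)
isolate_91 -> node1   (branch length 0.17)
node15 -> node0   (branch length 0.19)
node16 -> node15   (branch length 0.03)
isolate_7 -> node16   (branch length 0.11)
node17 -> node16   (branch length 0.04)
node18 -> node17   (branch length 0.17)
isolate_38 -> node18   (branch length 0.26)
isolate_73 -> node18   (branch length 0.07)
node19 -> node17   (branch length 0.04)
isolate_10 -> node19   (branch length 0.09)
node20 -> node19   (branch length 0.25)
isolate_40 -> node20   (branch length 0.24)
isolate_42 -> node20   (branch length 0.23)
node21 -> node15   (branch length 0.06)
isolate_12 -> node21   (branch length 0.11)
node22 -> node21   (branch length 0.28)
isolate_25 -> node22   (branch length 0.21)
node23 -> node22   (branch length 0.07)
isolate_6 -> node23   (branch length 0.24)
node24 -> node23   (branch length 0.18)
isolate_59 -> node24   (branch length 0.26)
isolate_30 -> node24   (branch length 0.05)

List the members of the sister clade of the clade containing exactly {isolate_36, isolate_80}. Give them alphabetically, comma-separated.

The clade containing exactly {isolate_36, isolate_80} attaches to the tree at the node subtending ((((isolate_3,isolate_9),isolate_19),isolate_41,(isolate_28,isolate_24)),(isolate_36,isolate_80)).
The other lineage descending from that same node — the sister group — is (((isolate_3,isolate_9),isolate_19),isolate_41,(isolate_28,isolate_24)); its 6 tips in alphabetical order are the answer.

isolate_19, isolate_24, isolate_28, isolate_3, isolate_41, isolate_9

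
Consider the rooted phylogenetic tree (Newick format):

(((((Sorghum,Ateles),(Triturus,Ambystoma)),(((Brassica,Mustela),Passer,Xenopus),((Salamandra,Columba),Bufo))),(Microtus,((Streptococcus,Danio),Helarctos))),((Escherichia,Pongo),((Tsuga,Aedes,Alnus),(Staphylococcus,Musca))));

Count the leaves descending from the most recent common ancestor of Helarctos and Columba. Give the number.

15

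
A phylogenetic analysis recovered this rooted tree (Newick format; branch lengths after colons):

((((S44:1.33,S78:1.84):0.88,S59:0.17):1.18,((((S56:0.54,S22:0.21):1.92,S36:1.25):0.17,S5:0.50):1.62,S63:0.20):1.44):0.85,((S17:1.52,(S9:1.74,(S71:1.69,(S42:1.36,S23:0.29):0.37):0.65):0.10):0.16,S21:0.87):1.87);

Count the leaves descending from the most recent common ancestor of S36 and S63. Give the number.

5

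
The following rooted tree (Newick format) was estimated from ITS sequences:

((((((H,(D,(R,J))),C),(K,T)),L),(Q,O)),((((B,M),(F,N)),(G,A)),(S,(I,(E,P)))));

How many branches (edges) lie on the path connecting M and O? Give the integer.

8

The MRCA of M and O is the root of the tree.
From M up to that node: 5 branches. From O up to the same node: 3 branches. Total: 5 + 3 = 8.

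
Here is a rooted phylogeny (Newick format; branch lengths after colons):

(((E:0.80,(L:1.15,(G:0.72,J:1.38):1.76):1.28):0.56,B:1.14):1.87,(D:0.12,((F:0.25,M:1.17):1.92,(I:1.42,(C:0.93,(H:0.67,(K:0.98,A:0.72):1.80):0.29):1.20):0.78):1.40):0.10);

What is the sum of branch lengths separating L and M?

The path runs L → … → MRCA → … → M; the MRCA is the root of the tree.
Branch lengths along that path: 1.15 + 1.28 + 0.56 + 1.87 + 0.10 + 1.40 + 1.92 + 1.17 = 9.45.

9.45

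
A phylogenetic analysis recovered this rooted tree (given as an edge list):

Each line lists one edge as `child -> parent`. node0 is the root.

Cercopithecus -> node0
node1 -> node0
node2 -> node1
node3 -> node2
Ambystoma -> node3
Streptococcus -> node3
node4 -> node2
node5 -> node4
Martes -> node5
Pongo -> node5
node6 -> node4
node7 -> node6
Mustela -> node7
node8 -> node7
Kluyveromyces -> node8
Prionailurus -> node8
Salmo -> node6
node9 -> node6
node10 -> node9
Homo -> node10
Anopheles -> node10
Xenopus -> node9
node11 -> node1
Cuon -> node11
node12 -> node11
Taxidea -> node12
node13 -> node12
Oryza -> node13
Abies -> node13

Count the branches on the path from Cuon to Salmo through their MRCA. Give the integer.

The MRCA of Cuon and Salmo is the node subtending (((Ambystoma,Streptococcus),((Martes,Pongo),((Mustela,(Kluyveromyces,Prionailurus)),Salmo,((Homo,Anopheles),Xenopus)))),(Cuon,(Taxidea,(Oryza,Abies)))).
From Cuon up to that node: 2 branches. From Salmo up to the same node: 4 branches. Total: 2 + 4 = 6.

6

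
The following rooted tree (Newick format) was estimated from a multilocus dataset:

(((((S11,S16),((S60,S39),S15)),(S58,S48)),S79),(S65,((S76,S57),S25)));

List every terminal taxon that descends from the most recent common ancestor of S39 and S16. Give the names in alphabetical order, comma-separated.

S11, S15, S16, S39, S60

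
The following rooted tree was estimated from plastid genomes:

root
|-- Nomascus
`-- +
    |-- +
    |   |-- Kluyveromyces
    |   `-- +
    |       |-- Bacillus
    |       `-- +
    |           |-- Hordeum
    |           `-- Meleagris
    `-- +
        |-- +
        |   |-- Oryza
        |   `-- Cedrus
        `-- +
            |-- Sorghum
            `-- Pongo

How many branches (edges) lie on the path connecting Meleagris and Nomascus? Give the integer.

6

The MRCA of Meleagris and Nomascus is the root of the tree.
From Meleagris up to that node: 5 branches. From Nomascus up to the same node: 1 branch. Total: 5 + 1 = 6.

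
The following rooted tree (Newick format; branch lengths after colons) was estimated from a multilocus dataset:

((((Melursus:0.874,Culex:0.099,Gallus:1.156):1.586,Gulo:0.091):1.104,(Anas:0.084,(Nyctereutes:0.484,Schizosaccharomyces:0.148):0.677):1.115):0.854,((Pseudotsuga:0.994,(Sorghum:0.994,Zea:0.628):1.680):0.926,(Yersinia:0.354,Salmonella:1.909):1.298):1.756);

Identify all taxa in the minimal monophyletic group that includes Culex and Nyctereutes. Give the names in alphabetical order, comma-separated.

Tracing Culex: it sits inside (Melursus,Culex,Gallus).
Tracing Nyctereutes: it sits inside (Nyctereutes,Schizosaccharomyces).
The smallest clade enclosing both is (((Melursus,Culex,Gallus),Gulo),(Anas,(Nyctereutes,Schizosaccharomyces))); the answer is its 7 terminal taxa in alphabetical order.

Anas, Culex, Gallus, Gulo, Melursus, Nyctereutes, Schizosaccharomyces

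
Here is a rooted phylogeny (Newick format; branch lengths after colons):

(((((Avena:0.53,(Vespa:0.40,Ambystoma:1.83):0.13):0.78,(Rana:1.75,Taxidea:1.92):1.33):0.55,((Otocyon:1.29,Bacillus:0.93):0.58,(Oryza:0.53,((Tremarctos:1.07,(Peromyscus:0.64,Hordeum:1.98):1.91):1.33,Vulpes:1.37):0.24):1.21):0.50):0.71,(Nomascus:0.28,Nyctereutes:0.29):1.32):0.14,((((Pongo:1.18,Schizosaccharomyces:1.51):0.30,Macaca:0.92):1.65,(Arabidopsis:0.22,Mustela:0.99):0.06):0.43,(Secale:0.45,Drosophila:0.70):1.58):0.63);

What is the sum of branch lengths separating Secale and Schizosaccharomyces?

The path runs Secale → … → MRCA → … → Schizosaccharomyces; the MRCA is the node subtending ((((Pongo,Schizosaccharomyces),Macaca),(Arabidopsis,Mustela)),(Secale,Drosophila)).
Branch lengths along that path: 0.45 + 1.58 + 0.43 + 1.65 + 0.30 + 1.51 = 5.92.

5.92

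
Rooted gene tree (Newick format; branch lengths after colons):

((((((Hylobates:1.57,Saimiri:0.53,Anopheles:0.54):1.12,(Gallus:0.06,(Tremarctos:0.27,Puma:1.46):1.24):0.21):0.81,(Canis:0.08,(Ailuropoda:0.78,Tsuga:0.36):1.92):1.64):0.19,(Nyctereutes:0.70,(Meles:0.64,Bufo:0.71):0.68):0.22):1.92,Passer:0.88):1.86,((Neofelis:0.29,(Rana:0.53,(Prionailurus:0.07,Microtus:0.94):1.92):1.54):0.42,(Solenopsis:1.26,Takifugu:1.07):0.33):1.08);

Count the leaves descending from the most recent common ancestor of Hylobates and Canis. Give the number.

9

The MRCA of Hylobates and Canis is the node subtending (((Hylobates,Saimiri,Anopheles),(Gallus,(Tremarctos,Puma))),(Canis,(Ailuropoda,Tsuga))).
That clade contains 9 terminal taxa: Ailuropoda, Anopheles, Canis, Gallus, Hylobates, Puma, Saimiri, Tremarctos, Tsuga.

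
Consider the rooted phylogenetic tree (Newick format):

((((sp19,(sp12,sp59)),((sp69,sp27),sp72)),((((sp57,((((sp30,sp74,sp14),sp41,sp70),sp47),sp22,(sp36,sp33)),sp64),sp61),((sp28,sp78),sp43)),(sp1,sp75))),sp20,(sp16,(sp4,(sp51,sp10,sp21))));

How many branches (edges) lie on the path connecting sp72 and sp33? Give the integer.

10

The MRCA of sp72 and sp33 is the node subtending (((sp19,(sp12,sp59)),((sp69,sp27),sp72)),((((sp57,((((sp30,sp74,sp14),sp41,sp70),sp47),sp22,(sp36,sp33)),sp64),sp61),((sp28,sp78),sp43)),(sp1,sp75))).
From sp72 up to that node: 3 branches. From sp33 up to the same node: 7 branches. Total: 3 + 7 = 10.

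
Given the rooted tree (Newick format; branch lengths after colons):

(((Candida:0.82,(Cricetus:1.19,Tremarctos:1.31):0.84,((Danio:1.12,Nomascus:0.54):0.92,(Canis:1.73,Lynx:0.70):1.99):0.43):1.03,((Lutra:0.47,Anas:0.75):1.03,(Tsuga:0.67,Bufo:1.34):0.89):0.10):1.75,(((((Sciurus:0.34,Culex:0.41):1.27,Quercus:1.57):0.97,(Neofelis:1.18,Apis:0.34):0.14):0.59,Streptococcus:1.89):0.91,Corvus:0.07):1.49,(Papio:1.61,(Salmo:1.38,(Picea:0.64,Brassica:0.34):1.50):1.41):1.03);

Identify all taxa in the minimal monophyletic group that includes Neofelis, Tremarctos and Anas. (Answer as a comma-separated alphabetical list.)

Tracing Neofelis: it sits inside (Neofelis,Apis).
Tracing Tremarctos: it sits inside (Cricetus,Tremarctos).
Tracing Anas: it sits inside (Lutra,Anas).
The smallest clade enclosing all 3 is the whole tree (their MRCA is the root), so the answer is all 22 tips in alphabetical order.

Anas, Apis, Brassica, Bufo, Candida, Canis, Corvus, Cricetus, Culex, Danio, Lutra, Lynx, Neofelis, Nomascus, Papio, Picea, Quercus, Salmo, Sciurus, Streptococcus, Tremarctos, Tsuga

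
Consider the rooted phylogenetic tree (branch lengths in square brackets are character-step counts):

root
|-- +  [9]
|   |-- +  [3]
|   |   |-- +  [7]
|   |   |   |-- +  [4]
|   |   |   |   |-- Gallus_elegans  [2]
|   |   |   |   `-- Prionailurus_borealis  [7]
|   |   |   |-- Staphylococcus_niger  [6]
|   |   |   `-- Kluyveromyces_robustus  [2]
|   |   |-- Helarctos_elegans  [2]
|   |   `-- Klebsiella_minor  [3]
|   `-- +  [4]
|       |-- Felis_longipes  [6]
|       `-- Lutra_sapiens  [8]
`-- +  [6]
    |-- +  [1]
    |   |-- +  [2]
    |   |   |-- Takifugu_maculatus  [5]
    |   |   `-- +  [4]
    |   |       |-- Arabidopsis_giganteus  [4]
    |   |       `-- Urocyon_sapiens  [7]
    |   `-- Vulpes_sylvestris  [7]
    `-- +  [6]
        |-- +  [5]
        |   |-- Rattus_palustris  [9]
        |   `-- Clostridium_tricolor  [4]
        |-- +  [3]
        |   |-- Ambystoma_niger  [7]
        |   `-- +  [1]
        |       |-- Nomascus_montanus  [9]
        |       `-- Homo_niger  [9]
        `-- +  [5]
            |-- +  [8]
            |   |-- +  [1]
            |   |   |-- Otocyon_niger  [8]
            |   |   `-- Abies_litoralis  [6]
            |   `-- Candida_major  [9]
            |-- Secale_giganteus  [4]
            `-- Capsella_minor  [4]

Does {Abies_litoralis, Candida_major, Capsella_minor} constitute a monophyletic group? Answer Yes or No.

The MRCA of the listed taxa subtends (((Otocyon_niger,Abies_litoralis),Candida_major),Secale_giganteus,Capsella_minor).
That clade also contains Otocyon_niger, Secale_giganteus, which are not in the proposed group, so the group is not monophyletic.

No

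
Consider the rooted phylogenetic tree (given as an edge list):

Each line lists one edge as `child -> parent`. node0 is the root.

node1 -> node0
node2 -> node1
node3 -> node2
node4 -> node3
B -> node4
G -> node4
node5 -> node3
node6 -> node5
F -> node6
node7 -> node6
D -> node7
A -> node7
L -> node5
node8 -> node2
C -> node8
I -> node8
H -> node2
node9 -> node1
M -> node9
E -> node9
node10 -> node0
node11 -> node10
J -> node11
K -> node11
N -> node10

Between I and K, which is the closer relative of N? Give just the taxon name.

K

The MRCA of N and K subtends ((J,K),N) (3 taxa).
The MRCA of N and I is the root, subtending the entire tree (14 taxa).
The first is nested inside the second, so N shares a more recent common ancestor with K.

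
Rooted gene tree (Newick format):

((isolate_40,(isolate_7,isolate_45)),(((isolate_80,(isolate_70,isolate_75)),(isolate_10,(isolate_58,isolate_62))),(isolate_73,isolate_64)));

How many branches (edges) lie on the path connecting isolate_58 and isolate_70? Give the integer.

6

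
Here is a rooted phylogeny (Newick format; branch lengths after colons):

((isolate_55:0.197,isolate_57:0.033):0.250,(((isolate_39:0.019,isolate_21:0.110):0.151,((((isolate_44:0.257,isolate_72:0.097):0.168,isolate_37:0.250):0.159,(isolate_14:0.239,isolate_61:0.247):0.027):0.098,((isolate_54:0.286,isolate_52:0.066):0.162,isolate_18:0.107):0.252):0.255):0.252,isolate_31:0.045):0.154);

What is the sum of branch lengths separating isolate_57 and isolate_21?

The path runs isolate_57 → … → MRCA → … → isolate_21; the MRCA is the root of the tree.
Branch lengths along that path: 0.033 + 0.250 + 0.154 + 0.252 + 0.151 + 0.110 = 0.950.

0.950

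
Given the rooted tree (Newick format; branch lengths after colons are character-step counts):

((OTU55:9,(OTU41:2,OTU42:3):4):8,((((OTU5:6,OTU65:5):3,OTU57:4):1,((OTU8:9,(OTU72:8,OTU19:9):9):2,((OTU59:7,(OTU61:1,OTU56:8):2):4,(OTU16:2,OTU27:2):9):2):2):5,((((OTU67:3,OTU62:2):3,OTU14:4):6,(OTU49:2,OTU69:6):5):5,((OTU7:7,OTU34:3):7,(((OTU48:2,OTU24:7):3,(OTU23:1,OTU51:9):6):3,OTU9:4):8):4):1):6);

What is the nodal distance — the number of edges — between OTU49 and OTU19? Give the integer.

The MRCA of OTU49 and OTU19 is the node subtending ((((OTU5,OTU65),OTU57),((OTU8,(OTU72,OTU19)),((OTU59,(OTU61,OTU56)),(OTU16,OTU27)))),((((OTU67,OTU62),OTU14),(OTU49,OTU69)),((OTU7,OTU34),(((OTU48,OTU24),(OTU23,OTU51)),OTU9)))).
From OTU49 up to that node: 4 branches. From OTU19 up to the same node: 5 branches. Total: 4 + 5 = 9.

9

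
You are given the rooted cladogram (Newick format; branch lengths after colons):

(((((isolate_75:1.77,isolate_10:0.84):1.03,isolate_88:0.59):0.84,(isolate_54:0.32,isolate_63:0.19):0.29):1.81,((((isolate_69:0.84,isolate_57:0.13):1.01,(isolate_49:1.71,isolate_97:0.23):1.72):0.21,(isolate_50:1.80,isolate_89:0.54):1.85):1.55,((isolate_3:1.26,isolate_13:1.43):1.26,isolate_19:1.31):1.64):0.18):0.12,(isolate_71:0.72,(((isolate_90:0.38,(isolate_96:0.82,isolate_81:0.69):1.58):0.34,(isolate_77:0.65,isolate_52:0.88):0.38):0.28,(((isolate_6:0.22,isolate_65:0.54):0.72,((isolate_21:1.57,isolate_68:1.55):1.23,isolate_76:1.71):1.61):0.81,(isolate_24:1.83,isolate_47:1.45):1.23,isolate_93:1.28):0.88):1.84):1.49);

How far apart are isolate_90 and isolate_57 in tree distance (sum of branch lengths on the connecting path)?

7.53

The path runs isolate_90 → … → MRCA → … → isolate_57; the MRCA is the root of the tree.
Branch lengths along that path: 0.38 + 0.34 + 0.28 + 1.84 + 1.49 + 0.12 + 0.18 + 1.55 + 0.21 + 1.01 + 0.13 = 7.53.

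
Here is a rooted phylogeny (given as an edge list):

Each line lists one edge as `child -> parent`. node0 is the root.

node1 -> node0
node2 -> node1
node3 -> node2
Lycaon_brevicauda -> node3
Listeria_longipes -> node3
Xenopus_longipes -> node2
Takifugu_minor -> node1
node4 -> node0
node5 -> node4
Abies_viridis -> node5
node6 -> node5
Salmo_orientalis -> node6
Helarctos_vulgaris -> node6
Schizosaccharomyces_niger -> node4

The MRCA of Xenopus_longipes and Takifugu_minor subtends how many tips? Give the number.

4

The MRCA of Xenopus_longipes and Takifugu_minor is the node subtending (((Lycaon_brevicauda,Listeria_longipes),Xenopus_longipes),Takifugu_minor).
That clade contains 4 terminal taxa: Listeria_longipes, Lycaon_brevicauda, Takifugu_minor, Xenopus_longipes.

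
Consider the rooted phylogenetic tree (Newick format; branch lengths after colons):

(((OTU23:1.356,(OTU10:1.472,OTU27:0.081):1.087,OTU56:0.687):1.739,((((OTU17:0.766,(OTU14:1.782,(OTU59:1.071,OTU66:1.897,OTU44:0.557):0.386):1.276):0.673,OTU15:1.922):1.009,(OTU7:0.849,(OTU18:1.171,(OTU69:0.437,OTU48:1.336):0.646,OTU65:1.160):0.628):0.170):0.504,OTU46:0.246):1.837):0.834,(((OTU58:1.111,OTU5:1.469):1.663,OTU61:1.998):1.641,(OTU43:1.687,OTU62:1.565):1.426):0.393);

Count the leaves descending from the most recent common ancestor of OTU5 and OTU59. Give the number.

The MRCA of OTU5 and OTU59 is the root, so the clade is the entire tree.
That clade contains 21 terminal taxa: OTU10, OTU14, OTU15, OTU17, OTU18, OTU23, OTU27, OTU43, OTU44, OTU46, OTU48, OTU5, OTU56, OTU58, OTU59, OTU61, OTU62, OTU65, OTU66, OTU69, OTU7.

21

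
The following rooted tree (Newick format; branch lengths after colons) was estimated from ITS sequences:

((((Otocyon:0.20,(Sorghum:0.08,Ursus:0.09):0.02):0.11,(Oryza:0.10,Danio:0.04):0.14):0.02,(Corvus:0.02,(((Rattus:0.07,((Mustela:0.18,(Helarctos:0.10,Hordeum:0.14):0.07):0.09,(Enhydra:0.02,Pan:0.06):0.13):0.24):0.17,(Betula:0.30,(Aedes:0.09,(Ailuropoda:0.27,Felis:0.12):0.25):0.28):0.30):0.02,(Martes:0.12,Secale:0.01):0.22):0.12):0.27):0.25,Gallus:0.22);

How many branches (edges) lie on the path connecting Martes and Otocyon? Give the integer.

7

The MRCA of Martes and Otocyon is the node subtending (((Otocyon,(Sorghum,Ursus)),(Oryza,Danio)),(Corvus,(((Rattus,((Mustela,(Helarctos,Hordeum)),(Enhydra,Pan))),(Betula,(Aedes,(Ailuropoda,Felis)))),(Martes,Secale)))).
From Martes up to that node: 4 branches. From Otocyon up to the same node: 3 branches. Total: 4 + 3 = 7.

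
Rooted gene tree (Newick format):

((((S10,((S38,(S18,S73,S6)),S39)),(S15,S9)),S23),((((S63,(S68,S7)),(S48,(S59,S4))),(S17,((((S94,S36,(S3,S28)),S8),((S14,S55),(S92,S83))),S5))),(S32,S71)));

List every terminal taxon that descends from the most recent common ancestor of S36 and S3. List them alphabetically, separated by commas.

Tracing S36: it sits inside (S94,S36,(S3,S28)).
Tracing S3: it sits inside (S3,S28).
The smallest clade enclosing both is (S94,S36,(S3,S28)); the answer is its 4 terminal taxa in alphabetical order.

S28, S3, S36, S94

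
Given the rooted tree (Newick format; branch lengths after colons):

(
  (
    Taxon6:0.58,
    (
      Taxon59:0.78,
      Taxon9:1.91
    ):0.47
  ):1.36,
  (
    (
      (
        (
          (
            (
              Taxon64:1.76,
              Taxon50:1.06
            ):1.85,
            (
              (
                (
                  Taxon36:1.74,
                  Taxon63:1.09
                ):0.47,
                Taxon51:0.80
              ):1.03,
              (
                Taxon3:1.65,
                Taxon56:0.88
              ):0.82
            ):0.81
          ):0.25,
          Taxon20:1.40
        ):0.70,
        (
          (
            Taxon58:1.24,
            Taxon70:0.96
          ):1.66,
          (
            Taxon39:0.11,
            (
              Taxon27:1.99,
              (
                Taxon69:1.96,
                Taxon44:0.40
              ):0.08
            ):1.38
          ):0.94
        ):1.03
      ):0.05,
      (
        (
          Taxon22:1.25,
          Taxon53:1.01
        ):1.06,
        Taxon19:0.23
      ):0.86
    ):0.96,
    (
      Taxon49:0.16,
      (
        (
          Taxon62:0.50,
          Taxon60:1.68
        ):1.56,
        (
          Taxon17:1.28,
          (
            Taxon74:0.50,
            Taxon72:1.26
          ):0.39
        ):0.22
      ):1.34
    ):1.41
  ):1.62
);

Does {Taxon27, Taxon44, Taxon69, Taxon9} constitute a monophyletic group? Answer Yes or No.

The MRCA of the listed taxa is the root, so the smallest clade containing them is the whole tree.
That clade also contains Taxon17, Taxon19, Taxon20, Taxon22, Taxon3, Taxon36, Taxon39, Taxon49, Taxon50, Taxon51, Taxon53, Taxon56, Taxon58, Taxon59, Taxon6, Taxon60, Taxon62, Taxon63, Taxon64, Taxon70, Taxon72, Taxon74, which are not in the proposed group, so the group is not monophyletic.

No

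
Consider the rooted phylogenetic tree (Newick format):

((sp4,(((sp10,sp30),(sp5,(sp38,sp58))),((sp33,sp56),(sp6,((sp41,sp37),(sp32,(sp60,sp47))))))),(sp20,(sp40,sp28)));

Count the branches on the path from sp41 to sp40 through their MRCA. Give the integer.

10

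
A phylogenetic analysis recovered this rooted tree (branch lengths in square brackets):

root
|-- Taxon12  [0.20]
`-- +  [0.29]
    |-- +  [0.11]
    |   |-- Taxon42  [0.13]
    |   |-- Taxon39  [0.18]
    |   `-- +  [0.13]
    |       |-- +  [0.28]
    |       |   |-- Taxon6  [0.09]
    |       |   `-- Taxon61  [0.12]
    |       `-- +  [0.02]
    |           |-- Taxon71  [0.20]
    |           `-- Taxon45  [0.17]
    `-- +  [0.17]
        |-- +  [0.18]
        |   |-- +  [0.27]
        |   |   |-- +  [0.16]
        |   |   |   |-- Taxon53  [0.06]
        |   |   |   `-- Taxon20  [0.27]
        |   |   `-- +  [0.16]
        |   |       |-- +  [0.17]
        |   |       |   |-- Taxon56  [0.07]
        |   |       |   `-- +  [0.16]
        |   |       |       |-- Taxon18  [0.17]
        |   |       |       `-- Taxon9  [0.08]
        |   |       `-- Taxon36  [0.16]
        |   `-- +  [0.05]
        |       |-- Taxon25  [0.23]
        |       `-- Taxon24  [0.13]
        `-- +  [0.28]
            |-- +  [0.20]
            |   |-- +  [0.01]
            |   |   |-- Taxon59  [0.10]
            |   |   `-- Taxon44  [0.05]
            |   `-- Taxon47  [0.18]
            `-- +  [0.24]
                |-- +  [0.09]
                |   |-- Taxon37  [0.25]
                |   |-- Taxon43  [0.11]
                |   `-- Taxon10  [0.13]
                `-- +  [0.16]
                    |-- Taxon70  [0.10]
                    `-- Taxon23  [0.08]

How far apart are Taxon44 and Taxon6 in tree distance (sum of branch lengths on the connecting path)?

1.32

The path runs Taxon44 → … → MRCA → … → Taxon6; the MRCA is the node subtending ((Taxon42,Taxon39,((Taxon6,Taxon61),(Taxon71,Taxon45))),((((Taxon53,Taxon20),((Taxon56,(Taxon18,Taxon9)),Taxon36)),(Taxon25,Taxon24)),(((Taxon59,Taxon44),Taxon47),((Taxon37,Taxon43,Taxon10),(Taxon70,Taxon23))))).
Branch lengths along that path: 0.05 + 0.01 + 0.20 + 0.28 + 0.17 + 0.11 + 0.13 + 0.28 + 0.09 = 1.32.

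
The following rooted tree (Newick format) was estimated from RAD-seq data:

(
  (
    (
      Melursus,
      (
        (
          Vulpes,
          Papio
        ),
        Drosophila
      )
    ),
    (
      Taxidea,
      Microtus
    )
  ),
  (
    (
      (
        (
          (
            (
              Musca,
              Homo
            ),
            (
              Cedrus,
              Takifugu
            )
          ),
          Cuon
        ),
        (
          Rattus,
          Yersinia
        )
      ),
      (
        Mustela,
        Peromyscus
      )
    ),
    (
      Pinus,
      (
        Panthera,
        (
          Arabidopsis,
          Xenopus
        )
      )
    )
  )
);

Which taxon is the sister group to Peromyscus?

Peromyscus attaches to the tree at the node subtending (Mustela,Peromyscus).
The other lineage descending from that same node — the sister group — is the single tip Mustela.

Mustela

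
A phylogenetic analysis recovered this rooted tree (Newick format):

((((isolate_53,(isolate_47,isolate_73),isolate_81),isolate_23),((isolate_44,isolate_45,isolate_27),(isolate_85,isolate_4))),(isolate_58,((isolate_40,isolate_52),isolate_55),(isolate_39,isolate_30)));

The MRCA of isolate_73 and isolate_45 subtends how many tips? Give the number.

The MRCA of isolate_73 and isolate_45 is the node subtending (((isolate_53,(isolate_47,isolate_73),isolate_81),isolate_23),((isolate_44,isolate_45,isolate_27),(isolate_85,isolate_4))).
That clade contains 10 terminal taxa: isolate_23, isolate_27, isolate_4, isolate_44, isolate_45, isolate_47, isolate_53, isolate_73, isolate_81, isolate_85.

10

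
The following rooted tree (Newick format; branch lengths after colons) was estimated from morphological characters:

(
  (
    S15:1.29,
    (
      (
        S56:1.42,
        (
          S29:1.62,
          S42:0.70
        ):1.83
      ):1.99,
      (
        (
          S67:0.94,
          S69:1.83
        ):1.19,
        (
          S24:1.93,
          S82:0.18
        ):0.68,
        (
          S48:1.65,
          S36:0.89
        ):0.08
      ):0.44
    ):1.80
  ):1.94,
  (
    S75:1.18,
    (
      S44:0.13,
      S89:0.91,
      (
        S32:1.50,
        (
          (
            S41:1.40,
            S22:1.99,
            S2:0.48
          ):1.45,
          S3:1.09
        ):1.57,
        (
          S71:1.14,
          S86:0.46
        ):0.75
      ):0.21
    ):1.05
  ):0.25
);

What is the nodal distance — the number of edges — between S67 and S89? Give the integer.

8

The MRCA of S67 and S89 is the root of the tree.
From S67 up to that node: 5 branches. From S89 up to the same node: 3 branches. Total: 5 + 3 = 8.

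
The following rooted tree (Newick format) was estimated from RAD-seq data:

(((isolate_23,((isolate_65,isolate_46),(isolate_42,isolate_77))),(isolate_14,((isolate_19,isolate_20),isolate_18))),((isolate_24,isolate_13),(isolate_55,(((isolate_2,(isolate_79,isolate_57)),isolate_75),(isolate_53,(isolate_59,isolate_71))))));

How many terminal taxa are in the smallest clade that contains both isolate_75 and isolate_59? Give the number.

7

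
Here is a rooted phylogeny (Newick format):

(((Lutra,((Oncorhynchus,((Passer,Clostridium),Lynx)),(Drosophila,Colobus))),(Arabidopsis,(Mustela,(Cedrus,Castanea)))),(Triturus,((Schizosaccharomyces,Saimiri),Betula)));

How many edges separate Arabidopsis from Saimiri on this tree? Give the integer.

The MRCA of Arabidopsis and Saimiri is the root of the tree.
From Arabidopsis up to that node: 3 branches. From Saimiri up to the same node: 4 branches. Total: 3 + 4 = 7.

7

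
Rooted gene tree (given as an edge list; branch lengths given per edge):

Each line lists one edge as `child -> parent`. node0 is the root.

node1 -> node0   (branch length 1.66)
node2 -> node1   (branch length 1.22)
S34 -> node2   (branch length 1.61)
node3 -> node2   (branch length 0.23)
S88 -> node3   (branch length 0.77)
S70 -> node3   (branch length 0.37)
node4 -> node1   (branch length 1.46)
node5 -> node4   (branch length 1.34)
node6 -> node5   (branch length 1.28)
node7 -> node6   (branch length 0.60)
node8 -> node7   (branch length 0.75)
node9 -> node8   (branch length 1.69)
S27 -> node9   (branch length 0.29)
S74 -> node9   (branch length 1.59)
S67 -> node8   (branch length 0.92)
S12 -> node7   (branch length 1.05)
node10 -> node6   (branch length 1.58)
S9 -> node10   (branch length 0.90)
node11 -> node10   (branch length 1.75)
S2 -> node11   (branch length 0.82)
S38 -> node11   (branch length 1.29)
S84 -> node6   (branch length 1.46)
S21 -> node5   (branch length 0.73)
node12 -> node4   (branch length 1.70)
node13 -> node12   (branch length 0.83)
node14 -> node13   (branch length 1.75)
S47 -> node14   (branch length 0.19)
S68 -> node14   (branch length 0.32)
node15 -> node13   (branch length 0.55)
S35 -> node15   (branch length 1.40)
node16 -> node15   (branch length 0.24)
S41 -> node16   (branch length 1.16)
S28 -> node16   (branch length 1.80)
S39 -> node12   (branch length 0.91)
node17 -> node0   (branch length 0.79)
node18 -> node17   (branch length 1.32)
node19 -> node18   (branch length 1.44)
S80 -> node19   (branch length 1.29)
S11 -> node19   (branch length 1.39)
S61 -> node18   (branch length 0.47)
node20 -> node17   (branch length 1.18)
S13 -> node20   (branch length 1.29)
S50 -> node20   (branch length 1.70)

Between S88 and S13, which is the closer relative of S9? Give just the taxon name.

S88

The MRCA of S9 and S88 subtends ((S34,(S88,S70)),((((((S27,S74),S67),S12),(S9,(S2,S38)),S84),S21),(((S47,S68),(S35,(S41,S28))),S39))) (18 taxa).
The MRCA of S9 and S13 is the root, subtending the entire tree (23 taxa).
The first is nested inside the second, so S9 shares a more recent common ancestor with S88.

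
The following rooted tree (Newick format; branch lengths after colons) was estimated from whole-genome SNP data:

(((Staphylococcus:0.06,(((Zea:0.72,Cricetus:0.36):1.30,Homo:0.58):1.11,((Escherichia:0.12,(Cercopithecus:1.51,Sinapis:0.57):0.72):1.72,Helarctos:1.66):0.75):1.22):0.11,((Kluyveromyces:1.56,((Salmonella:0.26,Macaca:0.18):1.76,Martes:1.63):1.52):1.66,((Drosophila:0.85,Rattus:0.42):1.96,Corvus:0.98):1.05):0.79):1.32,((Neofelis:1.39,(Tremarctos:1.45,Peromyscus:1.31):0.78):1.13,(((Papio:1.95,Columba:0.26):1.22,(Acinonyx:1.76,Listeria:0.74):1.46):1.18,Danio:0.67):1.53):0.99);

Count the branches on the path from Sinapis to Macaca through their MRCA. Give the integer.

11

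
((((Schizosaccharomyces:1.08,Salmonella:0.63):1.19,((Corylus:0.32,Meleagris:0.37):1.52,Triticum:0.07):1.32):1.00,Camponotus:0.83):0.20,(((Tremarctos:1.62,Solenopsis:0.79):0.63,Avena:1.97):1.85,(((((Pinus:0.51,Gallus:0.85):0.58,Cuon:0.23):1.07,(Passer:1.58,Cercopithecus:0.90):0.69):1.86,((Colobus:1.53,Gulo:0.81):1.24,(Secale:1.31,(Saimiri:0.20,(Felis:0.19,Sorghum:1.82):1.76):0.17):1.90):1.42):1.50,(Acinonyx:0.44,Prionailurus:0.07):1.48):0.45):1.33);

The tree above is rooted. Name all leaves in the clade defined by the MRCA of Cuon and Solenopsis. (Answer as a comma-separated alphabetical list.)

Tracing Cuon: it sits inside ((Pinus,Gallus),Cuon).
Tracing Solenopsis: it sits inside (Tremarctos,Solenopsis).
The smallest clade enclosing both is (((Tremarctos,Solenopsis),Avena),(((((Pinus,Gallus),Cuon),(Passer,Cercopithecus)),((Colobus,Gulo),(Secale,(Saimiri,(Felis,Sorghum))))),(Acinonyx,Prionailurus))); the answer is its 16 terminal taxa in alphabetical order.

Acinonyx, Avena, Cercopithecus, Colobus, Cuon, Felis, Gallus, Gulo, Passer, Pinus, Prionailurus, Saimiri, Secale, Solenopsis, Sorghum, Tremarctos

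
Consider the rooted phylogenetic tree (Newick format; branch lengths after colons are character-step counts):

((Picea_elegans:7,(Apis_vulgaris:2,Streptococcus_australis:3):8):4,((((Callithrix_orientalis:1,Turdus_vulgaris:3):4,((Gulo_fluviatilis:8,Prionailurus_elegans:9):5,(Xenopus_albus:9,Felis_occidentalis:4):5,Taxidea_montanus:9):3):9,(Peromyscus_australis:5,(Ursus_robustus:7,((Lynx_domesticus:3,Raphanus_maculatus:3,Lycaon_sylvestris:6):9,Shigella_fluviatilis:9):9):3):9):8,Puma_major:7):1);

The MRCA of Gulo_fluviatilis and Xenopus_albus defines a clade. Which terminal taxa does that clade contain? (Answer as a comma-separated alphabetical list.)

Felis_occidentalis, Gulo_fluviatilis, Prionailurus_elegans, Taxidea_montanus, Xenopus_albus

Tracing Gulo_fluviatilis: it sits inside (Gulo_fluviatilis,Prionailurus_elegans).
Tracing Xenopus_albus: it sits inside (Xenopus_albus,Felis_occidentalis).
The smallest clade enclosing both is ((Gulo_fluviatilis,Prionailurus_elegans),(Xenopus_albus,Felis_occidentalis),Taxidea_montanus); the answer is its 5 terminal taxa in alphabetical order.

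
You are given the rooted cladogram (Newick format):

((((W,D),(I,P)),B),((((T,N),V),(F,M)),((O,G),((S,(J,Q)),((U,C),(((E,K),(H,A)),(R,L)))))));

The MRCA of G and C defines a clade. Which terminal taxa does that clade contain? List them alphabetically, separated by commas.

Tracing G: it sits inside (O,G).
Tracing C: it sits inside (U,C).
The smallest clade enclosing both is ((O,G),((S,(J,Q)),((U,C),(((E,K),(H,A)),(R,L))))); the answer is its 13 terminal taxa in alphabetical order.

A, C, E, G, H, J, K, L, O, Q, R, S, U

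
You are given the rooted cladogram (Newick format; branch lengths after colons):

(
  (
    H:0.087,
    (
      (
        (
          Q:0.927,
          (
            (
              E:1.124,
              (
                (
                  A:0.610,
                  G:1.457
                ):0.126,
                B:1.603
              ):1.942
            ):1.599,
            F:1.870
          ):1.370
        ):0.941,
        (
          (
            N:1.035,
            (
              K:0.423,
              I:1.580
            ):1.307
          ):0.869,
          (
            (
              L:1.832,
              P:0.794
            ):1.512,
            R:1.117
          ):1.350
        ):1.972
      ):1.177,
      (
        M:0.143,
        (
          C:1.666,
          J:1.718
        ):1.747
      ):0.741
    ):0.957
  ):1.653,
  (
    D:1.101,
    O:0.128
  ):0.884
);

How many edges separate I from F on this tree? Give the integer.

7

The MRCA of I and F is the node subtending ((Q,((E,((A,G),B)),F)),((N,(K,I)),((L,P),R))).
From I up to that node: 4 branches. From F up to the same node: 3 branches. Total: 4 + 3 = 7.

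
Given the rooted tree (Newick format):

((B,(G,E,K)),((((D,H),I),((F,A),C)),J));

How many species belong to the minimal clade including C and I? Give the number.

The MRCA of C and I is the node subtending (((D,H),I),((F,A),C)).
That clade contains 6 terminal taxa: A, C, D, F, H, I.

6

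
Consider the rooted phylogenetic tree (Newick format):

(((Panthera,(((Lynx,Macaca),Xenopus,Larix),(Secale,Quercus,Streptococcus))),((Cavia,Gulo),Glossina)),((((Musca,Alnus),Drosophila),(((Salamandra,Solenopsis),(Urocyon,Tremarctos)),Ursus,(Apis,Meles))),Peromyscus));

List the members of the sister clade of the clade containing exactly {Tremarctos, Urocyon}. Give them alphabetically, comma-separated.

Salamandra, Solenopsis

The clade containing exactly {Tremarctos, Urocyon} attaches to the tree at the node subtending ((Salamandra,Solenopsis),(Urocyon,Tremarctos)).
The other lineage descending from that same node — the sister group — is (Salamandra,Solenopsis); its 2 tips in alphabetical order are the answer.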